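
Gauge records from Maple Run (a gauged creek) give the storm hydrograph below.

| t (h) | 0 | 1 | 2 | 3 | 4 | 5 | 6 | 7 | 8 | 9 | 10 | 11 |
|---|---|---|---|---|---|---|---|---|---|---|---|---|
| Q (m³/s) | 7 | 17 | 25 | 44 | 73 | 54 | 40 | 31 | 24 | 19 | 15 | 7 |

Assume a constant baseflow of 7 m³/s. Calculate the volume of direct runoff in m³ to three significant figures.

Direct-runoff ordinates (Q − Q_b): 0.0, 10.0, 18.0, 37.0, 66.0, 47.0, 33.0, 24.0, 17.0, 12.0, 8.0, 0.0 m³/s.
ΣQ_DR = 272.0 m³/s.
With Δt = 1 h = 3600 s, V = ΣQ_DR · Δt = 272.0 × 3600 = 9.79 × 10^5 m³.

V ≈ 9.79 × 10^5 m³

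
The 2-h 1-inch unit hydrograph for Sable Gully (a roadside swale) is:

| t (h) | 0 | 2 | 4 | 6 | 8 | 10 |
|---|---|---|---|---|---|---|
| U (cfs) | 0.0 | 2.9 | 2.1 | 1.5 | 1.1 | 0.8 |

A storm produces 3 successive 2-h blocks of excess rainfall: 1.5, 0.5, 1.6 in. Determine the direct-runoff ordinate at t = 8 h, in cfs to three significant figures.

Q ≈ 5.76 cfs

By discrete convolution, Q_j = Σ (P_i / 1 in) · U_{j−i}.
At t = 8 h (j=4): Q = (1.5/1)·1.1 + (0.5/1)·1.5 + (1.6/1)·2.1 = 5.76 cfs.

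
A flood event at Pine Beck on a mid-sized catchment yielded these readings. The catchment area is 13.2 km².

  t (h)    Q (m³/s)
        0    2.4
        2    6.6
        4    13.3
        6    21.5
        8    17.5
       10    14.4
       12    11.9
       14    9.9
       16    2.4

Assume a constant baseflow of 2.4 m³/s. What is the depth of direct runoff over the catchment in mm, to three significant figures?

Direct runoff: 0.0, 4.2, 10.9, 19.1, 15.1, 12.0, 9.5, 7.5, 0.0 m³/s; ΣQ_DR = 78.30 m³/s.
V = ΣQ_DR · Δt = 78.30 × 7200 s = 5.638 × 10^5 m³.
Over A = 13.2 km², depth = V / A = 42.7 mm.

d ≈ 42.7 mm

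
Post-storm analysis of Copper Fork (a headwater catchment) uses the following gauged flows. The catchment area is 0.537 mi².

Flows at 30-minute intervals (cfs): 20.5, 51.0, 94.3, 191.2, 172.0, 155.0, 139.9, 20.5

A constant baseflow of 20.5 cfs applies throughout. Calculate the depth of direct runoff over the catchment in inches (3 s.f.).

d ≈ 0.982 in

Direct runoff: 0.0, 30.5, 73.8, 170.7, 151.5, 134.5, 119.4, 0.0 cfs; ΣQ_DR = 680.4 cfs.
V = ΣQ_DR · Δt = 680.4 × 1800 s = 1.225 × 10^6 ft³.
Over A = 0.537 mi², depth = V / A = 0.982 in.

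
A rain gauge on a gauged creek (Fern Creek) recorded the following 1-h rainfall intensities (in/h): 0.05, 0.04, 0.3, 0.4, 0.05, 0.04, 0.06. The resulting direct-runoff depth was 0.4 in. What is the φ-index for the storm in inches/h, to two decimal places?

Only the 2 blocks with intensity above φ contribute runoff: 0.3, 0.4 in/h.
Σ(I−φ)·Δt = d  ⇒  (0.3+0.4 − 2φ)·1 = 0.4
φ = (0.7000 − 0.4/1) / 2 = 0.15 in/h.

φ ≈ 0.15 in/h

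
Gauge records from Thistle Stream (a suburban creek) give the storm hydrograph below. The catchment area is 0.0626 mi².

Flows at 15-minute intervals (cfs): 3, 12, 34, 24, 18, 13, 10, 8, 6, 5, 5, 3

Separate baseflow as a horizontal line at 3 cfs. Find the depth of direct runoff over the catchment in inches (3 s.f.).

Direct runoff: 0.0, 9.0, 31.0, 21.0, 15.0, 10.0, 7.0, 5.0, 3.0, 2.0, 2.0, 0.0 cfs; ΣQ_DR = 105.0 cfs.
V = ΣQ_DR · Δt = 105.0 × 900 s = 94500 ft³.
Over A = 0.0626 mi², depth = V / A = 0.650 in.

d ≈ 0.650 in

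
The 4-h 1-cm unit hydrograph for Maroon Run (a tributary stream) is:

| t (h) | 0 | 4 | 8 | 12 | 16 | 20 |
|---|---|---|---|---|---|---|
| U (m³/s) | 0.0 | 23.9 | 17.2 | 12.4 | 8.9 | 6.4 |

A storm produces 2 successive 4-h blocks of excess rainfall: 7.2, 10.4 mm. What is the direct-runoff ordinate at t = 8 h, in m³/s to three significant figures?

Q ≈ 37.2 m³/s

By discrete convolution, Q_j = Σ (P_i / 10 mm) · U_{j−i}.
At t = 8 h (j=2): Q = (7.2/10)·17.2 + (10.4/10)·23.9 = 37.2 m³/s.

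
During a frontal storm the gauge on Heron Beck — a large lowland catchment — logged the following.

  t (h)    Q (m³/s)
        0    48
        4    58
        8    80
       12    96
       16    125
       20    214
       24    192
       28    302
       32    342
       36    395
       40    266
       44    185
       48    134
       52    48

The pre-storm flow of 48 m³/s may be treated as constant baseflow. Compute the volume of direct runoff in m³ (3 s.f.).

V ≈ 2.61 × 10^7 m³

Direct-runoff ordinates (Q − Q_b): 0.0, 10.0, 32.0, 48.0, 77.0, 166.0, 144.0, 254.0, 294.0, 347.0, 218.0, 137.0, 86.0, 0.0 m³/s.
ΣQ_DR = 1813 m³/s.
With Δt = 4 h = 14400 s, V = ΣQ_DR · Δt = 1813 × 14400 = 2.61 × 10^7 m³.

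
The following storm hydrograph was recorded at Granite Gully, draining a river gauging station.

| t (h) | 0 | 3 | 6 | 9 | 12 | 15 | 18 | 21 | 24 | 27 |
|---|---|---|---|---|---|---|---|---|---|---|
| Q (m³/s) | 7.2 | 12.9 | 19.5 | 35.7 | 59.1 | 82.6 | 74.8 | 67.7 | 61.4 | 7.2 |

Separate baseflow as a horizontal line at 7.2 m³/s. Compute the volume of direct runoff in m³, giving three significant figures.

Direct-runoff ordinates (Q − Q_b): 0.0, 5.7, 12.3, 28.5, 51.9, 75.4, 67.6, 60.5, 54.2, 0.0 m³/s.
ΣQ_DR = 356.1 m³/s.
With Δt = 3 h = 10800 s, V = ΣQ_DR · Δt = 356.1 × 10800 = 3.85 × 10^6 m³.

V ≈ 3.85 × 10^6 m³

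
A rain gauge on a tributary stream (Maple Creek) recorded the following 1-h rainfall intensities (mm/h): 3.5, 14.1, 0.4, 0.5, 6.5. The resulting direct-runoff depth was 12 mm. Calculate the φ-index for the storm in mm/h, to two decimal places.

Only the 2 blocks with intensity above φ contribute runoff: 14.1, 6.5 mm/h.
Σ(I−φ)·Δt = d  ⇒  (14.1+6.5 − 2φ)·1 = 12
φ = (20.60 − 12/1) / 2 = 4.30 mm/h.

φ ≈ 4.30 mm/h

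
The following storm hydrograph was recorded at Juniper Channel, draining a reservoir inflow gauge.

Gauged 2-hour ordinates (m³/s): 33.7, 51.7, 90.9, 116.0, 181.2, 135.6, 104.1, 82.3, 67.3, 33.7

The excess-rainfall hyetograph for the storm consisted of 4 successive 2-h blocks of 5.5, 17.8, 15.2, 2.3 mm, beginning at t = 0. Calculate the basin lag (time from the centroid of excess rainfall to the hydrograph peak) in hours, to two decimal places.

t_L ≈ 4.30 h

Centroid of excess rainfall: t_c = Σ P_i·t̄_i / ΣP_i = 3.7010 h (block centres at 1, 3, 5, 7 h).
Hydrograph peak occurs at t = 8 h, so basin lag t_L = 8 − 3.7010 = 4.30 h.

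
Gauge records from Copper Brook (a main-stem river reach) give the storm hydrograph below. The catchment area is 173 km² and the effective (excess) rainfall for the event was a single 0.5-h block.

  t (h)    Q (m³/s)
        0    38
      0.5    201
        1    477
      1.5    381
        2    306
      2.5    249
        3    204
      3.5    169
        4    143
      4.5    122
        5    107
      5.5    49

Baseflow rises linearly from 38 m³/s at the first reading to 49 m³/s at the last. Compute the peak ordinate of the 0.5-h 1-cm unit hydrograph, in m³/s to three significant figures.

U_p ≈ 218 m³/s

Direct runoff: 0.00, 162.00, 437.00, 340.00, 264.00, 206.00, 160.00, 124.00, 97.00, 75.00, 59.00, 0.00 m³/s; ΣQ_DR = 1924 m³/s, peak = 437.00 m³/s.
Runoff depth d = ΣQ_DR·Δt / A = 1924 × 1800 / (173 km²) = 20.02 mm.
The 1-cm UH is the DRH scaled by (10 mm)/d, so U_p = 437.00 × 10/20.02 = 218 m³/s.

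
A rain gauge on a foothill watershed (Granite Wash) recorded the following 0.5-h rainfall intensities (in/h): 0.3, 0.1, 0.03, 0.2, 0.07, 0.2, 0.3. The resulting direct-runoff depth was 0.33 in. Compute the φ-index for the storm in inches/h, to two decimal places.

φ ≈ 0.09 in/h

Only the 5 blocks with intensity above φ contribute runoff: 0.3, 0.1, 0.2, 0.2, 0.3 in/h.
Σ(I−φ)·Δt = d  ⇒  (0.3+0.1+0.2+0.2+0.3 − 5φ)·0.5 = 0.33
φ = (1.100 − 0.33/0.5) / 5 = 0.09 in/h.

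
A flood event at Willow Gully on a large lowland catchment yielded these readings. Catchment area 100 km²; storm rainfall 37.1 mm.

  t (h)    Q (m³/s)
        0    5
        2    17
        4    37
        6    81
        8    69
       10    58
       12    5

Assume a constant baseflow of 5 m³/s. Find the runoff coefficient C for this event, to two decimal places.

ΣQ_DR = 237.0 m³/s; V = ΣQ_DR·Δt = 1.706 × 10^6 m³.
Runoff depth d = V / A = 17.06 mm.
C = d / P = 17.06 / 37.1 = 0.46.

C ≈ 0.46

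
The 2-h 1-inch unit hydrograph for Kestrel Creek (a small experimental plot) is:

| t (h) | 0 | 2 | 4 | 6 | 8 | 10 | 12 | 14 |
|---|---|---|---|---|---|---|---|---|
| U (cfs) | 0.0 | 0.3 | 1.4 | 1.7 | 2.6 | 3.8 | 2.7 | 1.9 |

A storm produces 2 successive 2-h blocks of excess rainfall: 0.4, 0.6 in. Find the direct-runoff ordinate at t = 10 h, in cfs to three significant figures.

By discrete convolution, Q_j = Σ (P_i / 1 in) · U_{j−i}.
At t = 10 h (j=5): Q = (0.4/1)·3.8 + (0.6/1)·2.6 = 3.08 cfs.

Q ≈ 3.08 cfs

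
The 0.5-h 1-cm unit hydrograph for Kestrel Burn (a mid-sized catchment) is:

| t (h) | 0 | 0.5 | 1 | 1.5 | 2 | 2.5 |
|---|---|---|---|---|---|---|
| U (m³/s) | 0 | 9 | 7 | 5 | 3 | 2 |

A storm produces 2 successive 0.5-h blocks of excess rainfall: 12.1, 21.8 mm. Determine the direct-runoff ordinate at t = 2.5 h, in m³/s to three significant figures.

Q ≈ 8.96 m³/s

By discrete convolution, Q_j = Σ (P_i / 10 mm) · U_{j−i}.
At t = 2.5 h (j=5): Q = (12.1/10)·2 + (21.8/10)·3 = 8.96 m³/s.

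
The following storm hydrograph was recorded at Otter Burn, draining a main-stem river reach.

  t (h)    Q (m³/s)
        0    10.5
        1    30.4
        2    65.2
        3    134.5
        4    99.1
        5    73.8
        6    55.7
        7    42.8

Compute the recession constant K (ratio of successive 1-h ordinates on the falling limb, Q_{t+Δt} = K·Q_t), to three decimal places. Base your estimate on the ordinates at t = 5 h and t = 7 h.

Using the recession-limb readings at t = 5 h and t = 7 h: Q falls from 73.8 to 42.8 m³/s over 2 intervals.
K = (Q₂/Q₁)^(1/2) = (42.8/73.8)^(1/2) = 0.762.

K ≈ 0.762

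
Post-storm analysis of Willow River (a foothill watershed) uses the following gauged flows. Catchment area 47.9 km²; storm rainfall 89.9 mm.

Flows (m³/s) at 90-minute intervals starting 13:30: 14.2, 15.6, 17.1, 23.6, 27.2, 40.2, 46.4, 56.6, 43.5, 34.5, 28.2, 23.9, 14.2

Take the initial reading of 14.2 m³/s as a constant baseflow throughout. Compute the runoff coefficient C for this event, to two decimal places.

C ≈ 0.25

ΣQ_DR = 200.6 m³/s; V = ΣQ_DR·Δt = 1.083 × 10^6 m³.
Runoff depth d = V / A = 22.61 mm.
C = d / P = 22.61 / 89.9 = 0.25.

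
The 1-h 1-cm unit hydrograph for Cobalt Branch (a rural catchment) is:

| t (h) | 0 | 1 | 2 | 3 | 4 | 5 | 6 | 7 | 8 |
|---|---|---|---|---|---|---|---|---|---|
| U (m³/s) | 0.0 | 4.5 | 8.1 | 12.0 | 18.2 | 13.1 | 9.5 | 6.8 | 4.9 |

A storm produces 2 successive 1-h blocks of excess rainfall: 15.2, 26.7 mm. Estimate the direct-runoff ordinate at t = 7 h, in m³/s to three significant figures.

By discrete convolution, Q_j = Σ (P_i / 10 mm) · U_{j−i}.
At t = 7 h (j=7): Q = (15.2/10)·6.8 + (26.7/10)·9.5 = 35.7 m³/s.

Q ≈ 35.7 m³/s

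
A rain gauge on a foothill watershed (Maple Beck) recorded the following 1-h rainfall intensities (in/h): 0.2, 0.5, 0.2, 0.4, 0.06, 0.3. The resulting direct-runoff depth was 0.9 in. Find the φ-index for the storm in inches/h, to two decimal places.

φ ≈ 0.14 in/h

Only the 5 blocks with intensity above φ contribute runoff: 0.2, 0.5, 0.2, 0.4, 0.3 in/h.
Σ(I−φ)·Δt = d  ⇒  (0.2+0.5+0.2+0.4+0.3 − 5φ)·1 = 0.9
φ = (1.600 − 0.9/1) / 5 = 0.14 in/h.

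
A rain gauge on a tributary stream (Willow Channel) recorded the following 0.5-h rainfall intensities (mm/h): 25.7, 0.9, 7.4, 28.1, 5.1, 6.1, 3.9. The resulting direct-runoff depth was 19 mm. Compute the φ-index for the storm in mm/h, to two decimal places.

φ ≈ 7.90 mm/h

Only the 2 blocks with intensity above φ contribute runoff: 25.7, 28.1 mm/h.
Σ(I−φ)·Δt = d  ⇒  (25.7+28.1 − 2φ)·0.5 = 19
φ = (53.80 − 19/0.5) / 2 = 7.90 mm/h.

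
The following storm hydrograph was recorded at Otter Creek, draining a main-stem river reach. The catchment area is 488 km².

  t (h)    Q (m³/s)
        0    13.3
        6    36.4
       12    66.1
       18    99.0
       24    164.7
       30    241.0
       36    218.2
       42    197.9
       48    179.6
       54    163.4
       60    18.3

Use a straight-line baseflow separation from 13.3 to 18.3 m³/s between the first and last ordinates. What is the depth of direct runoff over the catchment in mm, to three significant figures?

d ≈ 54.2 mm

Direct runoff: 0.00, 22.60, 51.80, 84.20, 149.40, 225.20, 201.90, 181.10, 162.30, 145.60, 0.00 m³/s; ΣQ_DR = 1224 m³/s.
V = ΣQ_DR · Δt = 1224 × 21600 s = 2.644 × 10^7 m³.
Over A = 488 km², depth = V / A = 54.2 mm.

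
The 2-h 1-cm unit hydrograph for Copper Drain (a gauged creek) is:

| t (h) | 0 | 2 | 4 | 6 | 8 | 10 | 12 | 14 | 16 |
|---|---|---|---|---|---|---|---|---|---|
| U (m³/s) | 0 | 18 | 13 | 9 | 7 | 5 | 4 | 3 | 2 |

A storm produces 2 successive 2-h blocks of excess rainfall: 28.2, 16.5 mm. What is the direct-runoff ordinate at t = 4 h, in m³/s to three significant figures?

By discrete convolution, Q_j = Σ (P_i / 10 mm) · U_{j−i}.
At t = 4 h (j=2): Q = (28.2/10)·13 + (16.5/10)·18 = 66.4 m³/s.

Q ≈ 66.4 m³/s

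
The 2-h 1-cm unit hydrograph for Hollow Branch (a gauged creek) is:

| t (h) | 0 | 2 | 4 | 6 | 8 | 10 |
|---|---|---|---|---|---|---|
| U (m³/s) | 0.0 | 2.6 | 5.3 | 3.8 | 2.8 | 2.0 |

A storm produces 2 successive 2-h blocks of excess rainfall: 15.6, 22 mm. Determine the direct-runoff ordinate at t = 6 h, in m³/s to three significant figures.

By discrete convolution, Q_j = Σ (P_i / 10 mm) · U_{j−i}.
At t = 6 h (j=3): Q = (15.6/10)·3.8 + (22/10)·5.3 = 17.6 m³/s.

Q ≈ 17.6 m³/s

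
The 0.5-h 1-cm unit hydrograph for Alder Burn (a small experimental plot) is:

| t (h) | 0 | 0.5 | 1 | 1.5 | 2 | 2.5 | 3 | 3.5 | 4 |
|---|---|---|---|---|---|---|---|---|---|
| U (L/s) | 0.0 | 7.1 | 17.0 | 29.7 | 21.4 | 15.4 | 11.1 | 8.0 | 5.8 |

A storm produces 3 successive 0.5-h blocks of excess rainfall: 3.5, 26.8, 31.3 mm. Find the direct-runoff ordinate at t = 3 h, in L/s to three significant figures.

By discrete convolution, Q_j = Σ (P_i / 10 mm) · U_{j−i}.
At t = 3 h (j=6): Q = (3.5/10)·11.1 + (26.8/10)·15.4 + (31.3/10)·21.4 = 112 L/s.

Q ≈ 112 L/s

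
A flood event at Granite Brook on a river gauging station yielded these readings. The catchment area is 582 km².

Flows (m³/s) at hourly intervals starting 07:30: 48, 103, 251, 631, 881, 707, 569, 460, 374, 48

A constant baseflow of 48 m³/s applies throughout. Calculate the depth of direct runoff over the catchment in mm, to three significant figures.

Direct runoff: 0.0, 55.0, 203.0, 583.0, 833.0, 659.0, 521.0, 412.0, 326.0, 0.0 m³/s; ΣQ_DR = 3592 m³/s.
V = ΣQ_DR · Δt = 3592 × 3600 s = 1.293 × 10^7 m³.
Over A = 582 km², depth = V / A = 22.2 mm.

d ≈ 22.2 mm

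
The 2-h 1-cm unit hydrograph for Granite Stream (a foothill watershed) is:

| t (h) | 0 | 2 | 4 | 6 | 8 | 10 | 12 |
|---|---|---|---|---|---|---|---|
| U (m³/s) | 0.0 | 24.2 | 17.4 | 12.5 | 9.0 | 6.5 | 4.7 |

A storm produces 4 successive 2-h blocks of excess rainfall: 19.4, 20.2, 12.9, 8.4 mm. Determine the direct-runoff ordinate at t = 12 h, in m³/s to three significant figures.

By discrete convolution, Q_j = Σ (P_i / 10 mm) · U_{j−i}.
At t = 12 h (j=6): Q = (19.4/10)·4.7 + (20.2/10)·6.5 + (12.9/10)·9.0 + (8.4/10)·12.5 = 44.4 m³/s.

Q ≈ 44.4 m³/s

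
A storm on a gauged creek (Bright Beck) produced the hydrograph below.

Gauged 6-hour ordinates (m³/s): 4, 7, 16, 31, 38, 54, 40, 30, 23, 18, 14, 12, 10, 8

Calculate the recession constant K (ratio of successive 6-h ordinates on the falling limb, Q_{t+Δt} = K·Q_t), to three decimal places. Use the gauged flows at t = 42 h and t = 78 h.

K ≈ 0.802

Using the recession-limb readings at t = 42 h and t = 78 h: Q falls from 30 to 8 m³/s over 6 intervals.
K = (Q₂/Q₁)^(1/6) = (8/30)^(1/6) = 0.802.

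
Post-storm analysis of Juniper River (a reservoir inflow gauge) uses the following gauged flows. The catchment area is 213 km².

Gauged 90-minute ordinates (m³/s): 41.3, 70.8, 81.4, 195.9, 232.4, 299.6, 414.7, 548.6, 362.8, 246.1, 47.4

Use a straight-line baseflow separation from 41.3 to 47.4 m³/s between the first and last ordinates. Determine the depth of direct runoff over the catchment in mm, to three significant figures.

d ≈ 52.1 mm

Direct runoff: 0.00, 28.89, 38.88, 152.77, 188.66, 255.25, 369.74, 503.03, 316.62, 199.31, 0.00 m³/s; ΣQ_DR = 2053 m³/s.
V = ΣQ_DR · Δt = 2053 × 5400 s = 1.109 × 10^7 m³.
Over A = 213 km², depth = V / A = 52.1 mm.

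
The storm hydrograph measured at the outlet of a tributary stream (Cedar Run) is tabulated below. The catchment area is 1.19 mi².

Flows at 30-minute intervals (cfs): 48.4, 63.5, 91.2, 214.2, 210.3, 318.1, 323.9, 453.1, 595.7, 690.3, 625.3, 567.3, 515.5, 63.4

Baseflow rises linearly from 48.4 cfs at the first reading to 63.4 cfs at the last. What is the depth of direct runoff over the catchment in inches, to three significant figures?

Direct runoff: 0.00, 13.95, 40.49, 162.34, 157.28, 263.93, 268.58, 396.62, 538.07, 631.52, 565.36, 506.21, 453.25, 0.00 cfs; ΣQ_DR = 3998 cfs.
V = ΣQ_DR · Δt = 3998 × 1800 s = 7.196 × 10^6 ft³.
Over A = 1.19 mi², depth = V / A = 2.60 in.

d ≈ 2.60 in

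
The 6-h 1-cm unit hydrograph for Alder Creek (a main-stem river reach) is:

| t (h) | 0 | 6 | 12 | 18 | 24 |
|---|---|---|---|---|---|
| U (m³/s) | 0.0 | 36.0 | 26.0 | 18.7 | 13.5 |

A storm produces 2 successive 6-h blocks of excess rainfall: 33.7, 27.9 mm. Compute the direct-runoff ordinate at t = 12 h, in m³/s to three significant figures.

By discrete convolution, Q_j = Σ (P_i / 10 mm) · U_{j−i}.
At t = 12 h (j=2): Q = (33.7/10)·26.0 + (27.9/10)·36.0 = 188 m³/s.

Q ≈ 188 m³/s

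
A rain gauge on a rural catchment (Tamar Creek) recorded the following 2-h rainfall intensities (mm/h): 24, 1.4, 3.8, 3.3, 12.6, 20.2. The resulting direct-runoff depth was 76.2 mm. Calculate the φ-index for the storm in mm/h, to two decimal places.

φ ≈ 6.23 mm/h

Only the 3 blocks with intensity above φ contribute runoff: 24, 12.6, 20.2 mm/h.
Σ(I−φ)·Δt = d  ⇒  (24+12.6+20.2 − 3φ)·2 = 76.2
φ = (56.80 − 76.2/2) / 3 = 6.23 mm/h.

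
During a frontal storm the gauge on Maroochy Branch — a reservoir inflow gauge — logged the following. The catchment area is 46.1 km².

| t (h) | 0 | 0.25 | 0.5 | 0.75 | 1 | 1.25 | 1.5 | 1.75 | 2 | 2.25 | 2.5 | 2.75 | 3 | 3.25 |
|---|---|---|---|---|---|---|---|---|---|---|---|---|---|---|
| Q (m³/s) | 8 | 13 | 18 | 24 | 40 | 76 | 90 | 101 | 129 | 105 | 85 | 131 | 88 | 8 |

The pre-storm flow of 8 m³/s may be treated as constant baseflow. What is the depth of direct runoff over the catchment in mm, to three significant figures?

d ≈ 15.7 mm

Direct runoff: 0.0, 5.0, 10.0, 16.0, 32.0, 68.0, 82.0, 93.0, 121.0, 97.0, 77.0, 123.0, 80.0, 0.0 m³/s; ΣQ_DR = 804.0 m³/s.
V = ΣQ_DR · Δt = 804.0 × 900 s = 7.236 × 10^5 m³.
Over A = 46.1 km², depth = V / A = 15.7 mm.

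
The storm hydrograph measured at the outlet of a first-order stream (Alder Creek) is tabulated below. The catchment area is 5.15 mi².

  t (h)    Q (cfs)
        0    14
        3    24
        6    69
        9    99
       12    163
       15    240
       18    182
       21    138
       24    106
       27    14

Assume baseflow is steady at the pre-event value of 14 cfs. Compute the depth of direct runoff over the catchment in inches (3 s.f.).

Direct runoff: 0.0, 10.0, 55.0, 85.0, 149.0, 226.0, 168.0, 124.0, 92.0, 0.0 cfs; ΣQ_DR = 909.0 cfs.
V = ΣQ_DR · Δt = 909.0 × 10800 s = 9.817 × 10^6 ft³.
Over A = 5.15 mi², depth = V / A = 0.821 in.

d ≈ 0.821 in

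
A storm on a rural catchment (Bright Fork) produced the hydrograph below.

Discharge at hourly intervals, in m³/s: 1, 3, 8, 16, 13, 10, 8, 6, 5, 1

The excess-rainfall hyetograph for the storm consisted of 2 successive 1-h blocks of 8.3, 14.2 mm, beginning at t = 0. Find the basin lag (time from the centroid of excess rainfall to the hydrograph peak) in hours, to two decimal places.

Centroid of excess rainfall: t_c = Σ P_i·t̄_i / ΣP_i = 1.1311 h (block centres at 0.5, 1.5 h).
Hydrograph peak occurs at t = 3 h, so basin lag t_L = 3 − 1.1311 = 1.87 h.

t_L ≈ 1.87 h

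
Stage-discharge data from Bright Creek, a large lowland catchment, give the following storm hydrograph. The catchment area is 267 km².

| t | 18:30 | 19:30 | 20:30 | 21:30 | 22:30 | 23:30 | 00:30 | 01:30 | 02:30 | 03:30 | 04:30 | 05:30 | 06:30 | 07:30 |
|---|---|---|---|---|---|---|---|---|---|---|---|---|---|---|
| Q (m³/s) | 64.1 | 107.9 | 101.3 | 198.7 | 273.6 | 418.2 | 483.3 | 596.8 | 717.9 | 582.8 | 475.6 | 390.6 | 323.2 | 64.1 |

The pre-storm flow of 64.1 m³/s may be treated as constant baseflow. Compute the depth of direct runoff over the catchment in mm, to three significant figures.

d ≈ 52.6 mm

Direct runoff: 0.0, 43.8, 37.2, 134.6, 209.5, 354.1, 419.2, 532.7, 653.8, 518.7, 411.5, 326.5, 259.1, 0.0 m³/s; ΣQ_DR = 3901 m³/s.
V = ΣQ_DR · Δt = 3901 × 3600 s = 1.404 × 10^7 m³.
Over A = 267 km², depth = V / A = 52.6 mm.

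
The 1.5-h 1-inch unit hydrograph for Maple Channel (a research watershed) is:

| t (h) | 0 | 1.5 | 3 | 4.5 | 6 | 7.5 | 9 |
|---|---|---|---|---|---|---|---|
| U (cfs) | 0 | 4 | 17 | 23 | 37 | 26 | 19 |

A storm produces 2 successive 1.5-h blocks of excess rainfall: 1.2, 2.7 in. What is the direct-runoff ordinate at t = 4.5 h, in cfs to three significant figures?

Q ≈ 73.5 cfs

By discrete convolution, Q_j = Σ (P_i / 1 in) · U_{j−i}.
At t = 4.5 h (j=3): Q = (1.2/1)·23 + (2.7/1)·17 = 73.5 cfs.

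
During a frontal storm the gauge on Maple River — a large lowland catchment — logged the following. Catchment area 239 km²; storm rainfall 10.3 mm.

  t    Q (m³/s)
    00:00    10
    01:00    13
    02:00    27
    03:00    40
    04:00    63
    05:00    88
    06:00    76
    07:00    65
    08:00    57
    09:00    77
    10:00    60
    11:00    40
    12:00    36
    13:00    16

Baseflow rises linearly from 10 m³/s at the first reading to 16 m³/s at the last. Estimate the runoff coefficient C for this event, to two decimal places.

C ≈ 0.71

ΣQ_DR = 486.0 m³/s; V = ΣQ_DR·Δt = 1.750 × 10^6 m³.
Runoff depth d = V / A = 7.321 mm.
C = d / P = 7.321 / 10.3 = 0.71.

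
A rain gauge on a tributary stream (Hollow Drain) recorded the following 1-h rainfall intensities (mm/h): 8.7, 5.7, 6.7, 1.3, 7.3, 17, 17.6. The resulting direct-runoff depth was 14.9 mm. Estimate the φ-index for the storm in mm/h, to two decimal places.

Only the 2 blocks with intensity above φ contribute runoff: 17, 17.6 mm/h.
Σ(I−φ)·Δt = d  ⇒  (17+17.6 − 2φ)·1 = 14.9
φ = (34.60 − 14.9/1) / 2 = 9.85 mm/h.

φ ≈ 9.85 mm/h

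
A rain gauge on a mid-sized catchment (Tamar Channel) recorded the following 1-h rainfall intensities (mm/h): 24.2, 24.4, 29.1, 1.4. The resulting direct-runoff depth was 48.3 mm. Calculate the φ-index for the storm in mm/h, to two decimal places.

φ ≈ 9.80 mm/h

Only the 3 blocks with intensity above φ contribute runoff: 24.2, 24.4, 29.1 mm/h.
Σ(I−φ)·Δt = d  ⇒  (24.2+24.4+29.1 − 3φ)·1 = 48.3
φ = (77.70 − 48.3/1) / 3 = 9.80 mm/h.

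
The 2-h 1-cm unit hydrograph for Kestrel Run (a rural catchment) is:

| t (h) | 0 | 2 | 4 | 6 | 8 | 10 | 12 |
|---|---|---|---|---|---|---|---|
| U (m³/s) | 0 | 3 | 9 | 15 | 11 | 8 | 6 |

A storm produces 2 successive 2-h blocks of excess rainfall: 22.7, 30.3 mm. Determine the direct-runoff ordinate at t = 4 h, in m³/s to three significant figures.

Q ≈ 29.5 m³/s

By discrete convolution, Q_j = Σ (P_i / 10 mm) · U_{j−i}.
At t = 4 h (j=2): Q = (22.7/10)·9 + (30.3/10)·3 = 29.5 m³/s.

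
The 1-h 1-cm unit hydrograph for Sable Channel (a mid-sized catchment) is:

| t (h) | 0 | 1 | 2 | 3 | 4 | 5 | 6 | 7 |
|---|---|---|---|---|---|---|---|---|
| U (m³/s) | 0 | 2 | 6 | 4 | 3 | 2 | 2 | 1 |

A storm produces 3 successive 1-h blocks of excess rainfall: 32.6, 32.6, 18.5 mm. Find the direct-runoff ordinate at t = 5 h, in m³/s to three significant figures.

Q ≈ 23.7 m³/s

By discrete convolution, Q_j = Σ (P_i / 10 mm) · U_{j−i}.
At t = 5 h (j=5): Q = (32.6/10)·2 + (32.6/10)·3 + (18.5/10)·4 = 23.7 m³/s.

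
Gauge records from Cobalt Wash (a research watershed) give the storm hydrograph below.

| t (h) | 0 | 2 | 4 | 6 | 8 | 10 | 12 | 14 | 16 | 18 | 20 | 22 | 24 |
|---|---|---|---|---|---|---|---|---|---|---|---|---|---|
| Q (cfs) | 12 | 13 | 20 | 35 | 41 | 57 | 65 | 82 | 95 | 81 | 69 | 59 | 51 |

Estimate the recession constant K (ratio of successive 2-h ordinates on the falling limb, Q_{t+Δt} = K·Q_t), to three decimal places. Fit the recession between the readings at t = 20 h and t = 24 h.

Using the recession-limb readings at t = 20 h and t = 24 h: Q falls from 69 to 51 cfs over 2 intervals.
K = (Q₂/Q₁)^(1/2) = (51/69)^(1/2) = 0.860.

K ≈ 0.860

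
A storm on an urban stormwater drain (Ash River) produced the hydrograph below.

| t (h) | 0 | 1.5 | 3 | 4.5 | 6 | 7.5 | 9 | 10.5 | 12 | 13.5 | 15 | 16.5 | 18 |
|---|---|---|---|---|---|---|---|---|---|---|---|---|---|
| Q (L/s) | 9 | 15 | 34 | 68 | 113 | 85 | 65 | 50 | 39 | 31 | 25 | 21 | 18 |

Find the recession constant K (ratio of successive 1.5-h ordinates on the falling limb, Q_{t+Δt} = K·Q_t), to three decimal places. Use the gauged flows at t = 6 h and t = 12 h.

K ≈ 0.766

Using the recession-limb readings at t = 6 h and t = 12 h: Q falls from 113 to 39 L/s over 4 intervals.
K = (Q₂/Q₁)^(1/4) = (39/113)^(1/4) = 0.766.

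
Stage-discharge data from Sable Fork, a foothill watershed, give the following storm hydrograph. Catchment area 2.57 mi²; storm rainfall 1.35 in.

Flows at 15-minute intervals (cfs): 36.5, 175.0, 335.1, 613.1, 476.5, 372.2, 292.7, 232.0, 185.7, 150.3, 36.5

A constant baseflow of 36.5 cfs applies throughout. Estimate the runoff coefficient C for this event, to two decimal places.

C ≈ 0.28

ΣQ_DR = 2504 cfs; V = ΣQ_DR·Δt = 2.254 × 10^6 ft³.
Runoff depth d = V / A = 0.3775 in.
C = d / P = 0.3775 / 1.35 = 0.28.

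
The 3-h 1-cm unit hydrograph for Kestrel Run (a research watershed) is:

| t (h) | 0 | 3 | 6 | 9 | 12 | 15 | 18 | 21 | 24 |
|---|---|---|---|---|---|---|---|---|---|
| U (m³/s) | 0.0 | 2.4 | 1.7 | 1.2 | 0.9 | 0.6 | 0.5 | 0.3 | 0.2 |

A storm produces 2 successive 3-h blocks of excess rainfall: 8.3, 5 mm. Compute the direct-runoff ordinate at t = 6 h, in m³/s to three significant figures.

By discrete convolution, Q_j = Σ (P_i / 10 mm) · U_{j−i}.
At t = 6 h (j=2): Q = (8.3/10)·1.7 + (5/10)·2.4 = 2.61 m³/s.

Q ≈ 2.61 m³/s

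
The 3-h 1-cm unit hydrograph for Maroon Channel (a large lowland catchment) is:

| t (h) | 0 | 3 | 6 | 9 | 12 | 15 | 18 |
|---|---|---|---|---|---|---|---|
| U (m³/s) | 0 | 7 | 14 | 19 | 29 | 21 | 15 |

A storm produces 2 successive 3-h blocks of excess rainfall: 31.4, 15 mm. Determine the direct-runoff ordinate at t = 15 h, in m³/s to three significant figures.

By discrete convolution, Q_j = Σ (P_i / 10 mm) · U_{j−i}.
At t = 15 h (j=5): Q = (31.4/10)·21 + (15/10)·29 = 109 m³/s.

Q ≈ 109 m³/s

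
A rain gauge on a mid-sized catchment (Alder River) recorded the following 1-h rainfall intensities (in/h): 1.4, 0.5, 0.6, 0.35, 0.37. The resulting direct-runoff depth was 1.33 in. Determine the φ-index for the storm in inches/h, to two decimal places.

φ ≈ 0.39 in/h

Only the 3 blocks with intensity above φ contribute runoff: 1.4, 0.5, 0.6 in/h.
Σ(I−φ)·Δt = d  ⇒  (1.4+0.5+0.6 − 3φ)·1 = 1.33
φ = (2.500 − 1.33/1) / 3 = 0.39 in/h.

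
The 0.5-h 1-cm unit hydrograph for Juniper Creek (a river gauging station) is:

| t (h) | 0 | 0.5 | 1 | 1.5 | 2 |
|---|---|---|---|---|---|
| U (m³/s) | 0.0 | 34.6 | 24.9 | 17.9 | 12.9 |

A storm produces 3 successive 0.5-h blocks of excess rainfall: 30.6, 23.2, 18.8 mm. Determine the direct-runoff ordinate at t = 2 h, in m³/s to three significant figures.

By discrete convolution, Q_j = Σ (P_i / 10 mm) · U_{j−i}.
At t = 2 h (j=4): Q = (30.6/10)·12.9 + (23.2/10)·17.9 + (18.8/10)·24.9 = 128 m³/s.

Q ≈ 128 m³/s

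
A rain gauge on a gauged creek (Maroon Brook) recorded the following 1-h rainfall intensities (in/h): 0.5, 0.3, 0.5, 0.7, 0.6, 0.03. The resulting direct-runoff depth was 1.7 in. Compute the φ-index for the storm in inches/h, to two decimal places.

Only the 5 blocks with intensity above φ contribute runoff: 0.5, 0.3, 0.5, 0.7, 0.6 in/h.
Σ(I−φ)·Δt = d  ⇒  (0.5+0.3+0.5+0.7+0.6 − 5φ)·1 = 1.7
φ = (2.600 − 1.7/1) / 5 = 0.18 in/h.

φ ≈ 0.18 in/h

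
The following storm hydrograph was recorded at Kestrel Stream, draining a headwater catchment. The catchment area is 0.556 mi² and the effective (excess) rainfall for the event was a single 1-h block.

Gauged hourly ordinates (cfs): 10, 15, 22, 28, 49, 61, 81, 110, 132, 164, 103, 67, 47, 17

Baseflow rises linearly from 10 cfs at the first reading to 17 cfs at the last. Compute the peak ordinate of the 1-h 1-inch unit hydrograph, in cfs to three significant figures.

U_p ≈ 74.6 cfs

Direct runoff: 0.00, 4.46, 10.92, 16.38, 36.85, 48.31, 67.77, 96.23, 117.69, 149.15, 87.62, 51.08, 30.54, 0.00 cfs; ΣQ_DR = 717.0 cfs, peak = 149.15 cfs.
Runoff depth d = ΣQ_DR·Δt / A = 717.0 × 3600 / (0.556 mi²) = 1.998 in.
The 1-inch UH is the DRH scaled by (1 in)/d, so U_p = 149.15 × 1/1.998 = 74.6 cfs.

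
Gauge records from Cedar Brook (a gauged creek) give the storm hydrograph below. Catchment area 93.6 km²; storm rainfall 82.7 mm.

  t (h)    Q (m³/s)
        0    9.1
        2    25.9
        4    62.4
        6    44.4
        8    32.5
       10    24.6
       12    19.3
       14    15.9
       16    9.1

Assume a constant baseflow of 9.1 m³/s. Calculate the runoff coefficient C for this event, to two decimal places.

C ≈ 0.15

ΣQ_DR = 161.3 m³/s; V = ΣQ_DR·Δt = 1.161 × 10^6 m³.
Runoff depth d = V / A = 12.41 mm.
C = d / P = 12.41 / 82.7 = 0.15.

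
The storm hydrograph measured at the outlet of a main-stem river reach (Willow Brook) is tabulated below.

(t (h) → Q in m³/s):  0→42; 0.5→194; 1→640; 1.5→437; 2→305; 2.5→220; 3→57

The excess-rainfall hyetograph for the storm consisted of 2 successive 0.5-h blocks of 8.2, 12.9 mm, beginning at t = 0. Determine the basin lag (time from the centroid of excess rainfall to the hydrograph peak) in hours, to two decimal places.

Centroid of excess rainfall: t_c = Σ P_i·t̄_i / ΣP_i = 0.5557 h (block centres at 0.25, 0.75 h).
Hydrograph peak occurs at t = 1 h, so basin lag t_L = 1 − 0.5557 = 0.44 h.

t_L ≈ 0.44 h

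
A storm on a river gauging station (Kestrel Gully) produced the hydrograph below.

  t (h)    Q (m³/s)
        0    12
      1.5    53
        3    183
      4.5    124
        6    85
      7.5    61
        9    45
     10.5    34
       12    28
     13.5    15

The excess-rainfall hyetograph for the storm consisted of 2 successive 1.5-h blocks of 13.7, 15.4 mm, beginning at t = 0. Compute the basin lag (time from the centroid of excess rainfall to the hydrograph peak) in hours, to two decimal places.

t_L ≈ 1.46 h

Centroid of excess rainfall: t_c = Σ P_i·t̄_i / ΣP_i = 1.5438 h (block centres at 0.75, 2.25 h).
Hydrograph peak occurs at t = 3 h, so basin lag t_L = 3 − 1.5438 = 1.46 h.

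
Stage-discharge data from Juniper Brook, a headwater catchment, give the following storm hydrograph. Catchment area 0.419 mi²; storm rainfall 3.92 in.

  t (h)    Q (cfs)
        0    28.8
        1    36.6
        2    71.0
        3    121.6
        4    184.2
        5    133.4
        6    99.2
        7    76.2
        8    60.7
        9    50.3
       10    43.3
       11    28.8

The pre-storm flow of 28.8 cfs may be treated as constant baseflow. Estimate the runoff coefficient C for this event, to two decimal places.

C ≈ 0.56

ΣQ_DR = 588.5 cfs; V = ΣQ_DR·Δt = 2.119 × 10^6 ft³.
Runoff depth d = V / A = 2.176 in.
C = d / P = 2.176 / 3.92 = 0.56.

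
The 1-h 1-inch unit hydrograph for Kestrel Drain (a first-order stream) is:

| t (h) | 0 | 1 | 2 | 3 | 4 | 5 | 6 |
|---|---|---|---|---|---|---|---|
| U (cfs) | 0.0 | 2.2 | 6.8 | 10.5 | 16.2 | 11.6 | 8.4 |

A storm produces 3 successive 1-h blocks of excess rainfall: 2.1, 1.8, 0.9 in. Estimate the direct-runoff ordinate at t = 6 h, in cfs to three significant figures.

Q ≈ 53.1 cfs

By discrete convolution, Q_j = Σ (P_i / 1 in) · U_{j−i}.
At t = 6 h (j=6): Q = (2.1/1)·8.4 + (1.8/1)·11.6 + (0.9/1)·16.2 = 53.1 cfs.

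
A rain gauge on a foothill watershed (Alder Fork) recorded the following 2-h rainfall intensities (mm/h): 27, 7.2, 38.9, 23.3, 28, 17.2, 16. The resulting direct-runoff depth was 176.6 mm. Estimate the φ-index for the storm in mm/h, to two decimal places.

φ ≈ 10.35 mm/h

Only the 6 blocks with intensity above φ contribute runoff: 27, 38.9, 23.3, 28, 17.2, 16 mm/h.
Σ(I−φ)·Δt = d  ⇒  (27+38.9+23.3+28+17.2+16 − 6φ)·2 = 176.6
φ = (150.4 − 176.6/2) / 6 = 10.35 mm/h.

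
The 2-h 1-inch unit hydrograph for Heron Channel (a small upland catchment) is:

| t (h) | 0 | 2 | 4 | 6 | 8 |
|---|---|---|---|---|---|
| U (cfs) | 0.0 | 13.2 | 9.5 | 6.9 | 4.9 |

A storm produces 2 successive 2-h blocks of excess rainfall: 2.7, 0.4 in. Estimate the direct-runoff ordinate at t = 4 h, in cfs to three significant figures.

By discrete convolution, Q_j = Σ (P_i / 1 in) · U_{j−i}.
At t = 4 h (j=2): Q = (2.7/1)·9.5 + (0.4/1)·13.2 = 30.9 cfs.

Q ≈ 30.9 cfs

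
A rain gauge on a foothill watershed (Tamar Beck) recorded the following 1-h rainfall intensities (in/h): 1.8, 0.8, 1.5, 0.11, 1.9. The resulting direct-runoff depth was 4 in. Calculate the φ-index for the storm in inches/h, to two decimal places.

Only the 4 blocks with intensity above φ contribute runoff: 1.8, 0.8, 1.5, 1.9 in/h.
Σ(I−φ)·Δt = d  ⇒  (1.8+0.8+1.5+1.9 − 4φ)·1 = 4
φ = (6.000 − 4/1) / 4 = 0.50 in/h.

φ ≈ 0.50 in/h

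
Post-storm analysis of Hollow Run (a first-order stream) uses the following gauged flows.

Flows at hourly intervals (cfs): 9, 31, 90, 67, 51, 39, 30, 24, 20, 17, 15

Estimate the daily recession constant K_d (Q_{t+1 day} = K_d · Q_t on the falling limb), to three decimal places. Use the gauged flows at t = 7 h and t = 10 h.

K_d ≈ 0.023

Between t = 7 h and t = 10 h the flow falls from 24 to 15 cfs over 3×1 h = 3 h.
Per-interval ratio K = (15/24)^(1/3) = 0.8550; K_d = K^(24/1) = 0.023.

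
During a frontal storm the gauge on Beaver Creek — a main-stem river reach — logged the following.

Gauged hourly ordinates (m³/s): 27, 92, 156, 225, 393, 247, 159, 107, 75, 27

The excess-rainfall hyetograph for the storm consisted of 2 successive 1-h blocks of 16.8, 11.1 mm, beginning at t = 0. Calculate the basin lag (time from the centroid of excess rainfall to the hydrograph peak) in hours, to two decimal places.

t_L ≈ 3.10 h

Centroid of excess rainfall: t_c = Σ P_i·t̄_i / ΣP_i = 0.8978 h (block centres at 0.5, 1.5 h).
Hydrograph peak occurs at t = 4 h, so basin lag t_L = 4 − 0.8978 = 3.10 h.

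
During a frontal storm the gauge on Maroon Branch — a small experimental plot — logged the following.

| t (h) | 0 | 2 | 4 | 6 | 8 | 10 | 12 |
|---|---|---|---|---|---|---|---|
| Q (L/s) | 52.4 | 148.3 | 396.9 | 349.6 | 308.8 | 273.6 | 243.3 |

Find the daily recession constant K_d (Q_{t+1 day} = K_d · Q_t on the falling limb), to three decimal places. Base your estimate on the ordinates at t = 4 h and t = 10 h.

Between t = 4 h and t = 10 h the flow falls from 396.9 to 273.6 L/s over 3×2 h = 6 h.
Per-interval ratio K = (273.6/396.9)^(1/3) = 0.8834; K_d = K^(24/2) = 0.226.

K_d ≈ 0.226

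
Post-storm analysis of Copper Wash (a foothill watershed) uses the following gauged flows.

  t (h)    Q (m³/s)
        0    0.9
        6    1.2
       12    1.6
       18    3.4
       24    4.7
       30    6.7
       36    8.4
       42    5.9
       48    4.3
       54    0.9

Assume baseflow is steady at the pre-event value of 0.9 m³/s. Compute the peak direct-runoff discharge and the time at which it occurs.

Subtracting baseflow gives direct-runoff ordinates: 0.0, 0.3, 0.7, 2.5, 3.8, 5.8, 7.5, 5.0, 3.4, 0.0 m³/s.
The maximum is 7.5 m³/s, occurring at the reading for t = 36 h.

Q_p = 7.5 m³/s at t = 36 h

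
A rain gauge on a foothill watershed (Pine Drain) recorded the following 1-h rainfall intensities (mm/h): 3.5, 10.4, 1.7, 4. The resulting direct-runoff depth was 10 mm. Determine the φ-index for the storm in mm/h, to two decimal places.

Only the 3 blocks with intensity above φ contribute runoff: 3.5, 10.4, 4 mm/h.
Σ(I−φ)·Δt = d  ⇒  (3.5+10.4+4 − 3φ)·1 = 10
φ = (17.90 − 10/1) / 3 = 2.63 mm/h.

φ ≈ 2.63 mm/h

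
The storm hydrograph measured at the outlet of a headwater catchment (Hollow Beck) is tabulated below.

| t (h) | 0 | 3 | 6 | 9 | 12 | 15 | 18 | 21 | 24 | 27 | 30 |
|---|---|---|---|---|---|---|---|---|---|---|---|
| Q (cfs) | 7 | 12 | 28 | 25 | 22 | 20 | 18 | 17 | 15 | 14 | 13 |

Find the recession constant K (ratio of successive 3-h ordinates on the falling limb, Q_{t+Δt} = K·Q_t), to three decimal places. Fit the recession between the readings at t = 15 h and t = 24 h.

Using the recession-limb readings at t = 15 h and t = 24 h: Q falls from 20 to 15 cfs over 3 intervals.
K = (Q₂/Q₁)^(1/3) = (15/20)^(1/3) = 0.909.

K ≈ 0.909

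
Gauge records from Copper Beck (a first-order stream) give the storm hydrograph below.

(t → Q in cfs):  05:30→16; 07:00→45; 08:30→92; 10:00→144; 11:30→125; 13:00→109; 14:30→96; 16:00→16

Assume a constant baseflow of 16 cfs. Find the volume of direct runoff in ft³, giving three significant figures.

V ≈ 2.78 × 10^6 ft³

Direct-runoff ordinates (Q − Q_b): 0.0, 29.0, 76.0, 128.0, 109.0, 93.0, 80.0, 0.0 cfs.
ΣQ_DR = 515.0 cfs.
With Δt = 1.5 h = 5400 s, V = ΣQ_DR · Δt = 515.0 × 5400 = 2.78 × 10^6 ft³.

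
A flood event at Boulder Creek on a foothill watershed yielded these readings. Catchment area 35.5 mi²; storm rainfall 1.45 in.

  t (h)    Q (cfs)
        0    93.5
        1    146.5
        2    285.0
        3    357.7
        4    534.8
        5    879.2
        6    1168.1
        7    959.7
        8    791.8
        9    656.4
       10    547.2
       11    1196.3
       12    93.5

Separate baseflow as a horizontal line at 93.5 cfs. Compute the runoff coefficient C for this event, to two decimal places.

ΣQ_DR = 6494 cfs; V = ΣQ_DR·Δt = 2.338 × 10^7 ft³.
Runoff depth d = V / A = 0.2835 in.
C = d / P = 0.2835 / 1.45 = 0.20.

C ≈ 0.20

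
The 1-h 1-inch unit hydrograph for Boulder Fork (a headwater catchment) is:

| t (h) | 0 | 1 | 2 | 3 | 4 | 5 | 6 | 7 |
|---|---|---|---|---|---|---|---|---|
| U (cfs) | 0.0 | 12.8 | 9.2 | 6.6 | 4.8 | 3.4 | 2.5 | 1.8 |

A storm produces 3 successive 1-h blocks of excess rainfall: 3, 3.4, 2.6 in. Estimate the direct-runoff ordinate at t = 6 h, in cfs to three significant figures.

Q ≈ 31.5 cfs

By discrete convolution, Q_j = Σ (P_i / 1 in) · U_{j−i}.
At t = 6 h (j=6): Q = (3/1)·2.5 + (3.4/1)·3.4 + (2.6/1)·4.8 = 31.5 cfs.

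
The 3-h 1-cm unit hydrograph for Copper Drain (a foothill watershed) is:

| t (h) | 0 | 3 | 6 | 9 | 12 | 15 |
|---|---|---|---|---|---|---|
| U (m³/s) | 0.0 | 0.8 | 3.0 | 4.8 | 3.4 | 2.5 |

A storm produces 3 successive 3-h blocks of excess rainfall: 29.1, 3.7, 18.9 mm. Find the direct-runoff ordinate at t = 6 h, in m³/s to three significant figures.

Q ≈ 9.03 m³/s

By discrete convolution, Q_j = Σ (P_i / 10 mm) · U_{j−i}.
At t = 6 h (j=2): Q = (29.1/10)·3.0 + (3.7/10)·0.8 + (18.9/10)·0.0 = 9.03 m³/s.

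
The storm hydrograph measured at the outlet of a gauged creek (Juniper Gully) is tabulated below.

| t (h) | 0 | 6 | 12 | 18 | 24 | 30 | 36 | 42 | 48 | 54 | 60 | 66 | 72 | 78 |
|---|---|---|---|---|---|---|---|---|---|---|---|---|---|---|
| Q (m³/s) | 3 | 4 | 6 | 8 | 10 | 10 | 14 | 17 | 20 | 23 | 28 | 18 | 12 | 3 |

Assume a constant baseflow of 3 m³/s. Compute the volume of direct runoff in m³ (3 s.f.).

V ≈ 2.89 × 10^6 m³

Direct-runoff ordinates (Q − Q_b): 0.0, 1.0, 3.0, 5.0, 7.0, 7.0, 11.0, 14.0, 17.0, 20.0, 25.0, 15.0, 9.0, 0.0 m³/s.
ΣQ_DR = 134.0 m³/s.
With Δt = 6 h = 21600 s, V = ΣQ_DR · Δt = 134.0 × 21600 = 2.89 × 10^6 m³.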